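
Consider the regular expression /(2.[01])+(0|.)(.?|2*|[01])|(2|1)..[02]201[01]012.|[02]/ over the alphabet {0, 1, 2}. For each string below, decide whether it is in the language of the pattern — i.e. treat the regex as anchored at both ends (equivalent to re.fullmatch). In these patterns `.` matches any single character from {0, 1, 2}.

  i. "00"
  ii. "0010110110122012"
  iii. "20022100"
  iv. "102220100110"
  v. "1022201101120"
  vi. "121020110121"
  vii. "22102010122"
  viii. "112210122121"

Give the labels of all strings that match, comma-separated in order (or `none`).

iii, vi

i → no match
ii → no match
iii → match
iv → no match
v → no match
vi → match
vii → no match
viii → no match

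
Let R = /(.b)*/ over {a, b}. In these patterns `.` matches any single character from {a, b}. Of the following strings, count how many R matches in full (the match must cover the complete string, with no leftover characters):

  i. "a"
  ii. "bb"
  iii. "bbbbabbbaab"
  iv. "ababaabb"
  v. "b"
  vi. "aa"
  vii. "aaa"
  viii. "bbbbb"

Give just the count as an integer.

1

i → no match
ii → match
iii → no match
iv → no match
v → no match
vi → no match
vii → no match
viii → no match
Total matched: 1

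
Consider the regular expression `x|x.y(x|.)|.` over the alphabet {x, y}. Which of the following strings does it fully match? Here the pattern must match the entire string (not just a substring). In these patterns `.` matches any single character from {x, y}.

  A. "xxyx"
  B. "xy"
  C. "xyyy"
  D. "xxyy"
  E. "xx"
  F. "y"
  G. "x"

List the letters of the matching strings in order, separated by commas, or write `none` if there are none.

A. "xxyx" → match
B. "xy" → no match
C. "xyyy" → match
D. "xxyy" → match
E. "xx" → no match
F. "y" → match
G. "x" → match

A, C, D, F, G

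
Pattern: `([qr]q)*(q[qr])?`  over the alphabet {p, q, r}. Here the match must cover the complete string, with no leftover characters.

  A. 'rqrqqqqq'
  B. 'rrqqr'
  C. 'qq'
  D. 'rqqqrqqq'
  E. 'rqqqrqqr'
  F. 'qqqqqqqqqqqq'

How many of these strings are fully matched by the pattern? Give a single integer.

5

A → match
B → no match
C → match
D → match
E → match
F → match
Total matched: 5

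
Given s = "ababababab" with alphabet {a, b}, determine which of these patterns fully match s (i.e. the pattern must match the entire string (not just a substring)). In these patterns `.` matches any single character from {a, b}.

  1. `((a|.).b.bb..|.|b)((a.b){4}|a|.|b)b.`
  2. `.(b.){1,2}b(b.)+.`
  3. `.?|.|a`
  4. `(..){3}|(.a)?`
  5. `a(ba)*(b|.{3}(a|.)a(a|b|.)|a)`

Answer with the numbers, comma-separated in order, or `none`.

1 → no match
2 → no match
3 → no match
4 → no match
5 → match

5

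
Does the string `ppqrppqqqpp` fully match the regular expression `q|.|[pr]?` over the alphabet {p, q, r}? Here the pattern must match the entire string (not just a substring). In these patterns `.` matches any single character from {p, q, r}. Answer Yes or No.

No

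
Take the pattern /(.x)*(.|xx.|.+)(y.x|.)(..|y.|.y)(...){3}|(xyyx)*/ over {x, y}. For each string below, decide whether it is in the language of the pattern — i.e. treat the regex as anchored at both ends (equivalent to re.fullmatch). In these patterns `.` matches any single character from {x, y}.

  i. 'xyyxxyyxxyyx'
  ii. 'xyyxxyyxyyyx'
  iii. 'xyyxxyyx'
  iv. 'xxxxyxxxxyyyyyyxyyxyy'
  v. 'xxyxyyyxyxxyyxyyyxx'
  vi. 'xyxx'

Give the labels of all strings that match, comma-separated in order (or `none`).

i, iii, iv, v

i → match
ii → no match
iii → match
iv → match
v → match
vi → no match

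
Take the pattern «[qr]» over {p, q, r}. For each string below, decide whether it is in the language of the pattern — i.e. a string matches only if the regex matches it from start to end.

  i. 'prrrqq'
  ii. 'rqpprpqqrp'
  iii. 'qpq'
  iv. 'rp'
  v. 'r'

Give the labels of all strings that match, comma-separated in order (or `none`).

i → no match
ii → no match
iii → no match
iv → no match
v → match

v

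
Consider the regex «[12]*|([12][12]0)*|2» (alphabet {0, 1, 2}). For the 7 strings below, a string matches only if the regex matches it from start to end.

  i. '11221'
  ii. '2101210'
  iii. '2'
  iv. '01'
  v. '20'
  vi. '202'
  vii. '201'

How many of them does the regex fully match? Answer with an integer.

i → match
ii → no match
iii → match
iv → no match
v → no match
vi → no match
vii → no match
Total matched: 2

2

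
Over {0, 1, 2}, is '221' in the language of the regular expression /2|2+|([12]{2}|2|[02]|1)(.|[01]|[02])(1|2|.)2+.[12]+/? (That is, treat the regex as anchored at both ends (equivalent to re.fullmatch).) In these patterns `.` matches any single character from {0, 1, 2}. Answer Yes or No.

No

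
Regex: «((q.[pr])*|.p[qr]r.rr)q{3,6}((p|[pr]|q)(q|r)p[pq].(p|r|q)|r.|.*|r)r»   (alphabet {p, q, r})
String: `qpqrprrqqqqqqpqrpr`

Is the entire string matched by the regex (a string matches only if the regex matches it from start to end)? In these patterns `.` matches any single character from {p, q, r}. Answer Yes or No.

Yes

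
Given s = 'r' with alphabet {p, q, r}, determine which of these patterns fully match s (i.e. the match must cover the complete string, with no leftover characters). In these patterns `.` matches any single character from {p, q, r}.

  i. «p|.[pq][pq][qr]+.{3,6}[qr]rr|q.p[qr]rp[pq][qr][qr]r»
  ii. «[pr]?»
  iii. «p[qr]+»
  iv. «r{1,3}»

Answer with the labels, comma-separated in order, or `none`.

ii, iv

i → no match
ii → match
iii → no match — must start with 'p'
iv → match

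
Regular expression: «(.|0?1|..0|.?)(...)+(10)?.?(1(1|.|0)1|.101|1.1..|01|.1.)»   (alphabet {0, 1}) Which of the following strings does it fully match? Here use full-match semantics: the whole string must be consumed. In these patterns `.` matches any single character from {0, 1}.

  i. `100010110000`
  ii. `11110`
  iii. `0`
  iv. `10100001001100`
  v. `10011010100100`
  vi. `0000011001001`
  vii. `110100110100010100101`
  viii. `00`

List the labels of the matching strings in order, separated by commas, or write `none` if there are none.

i → no match
ii → no match
iii → no match
iv → no match
v → no match
vi → match
vii → match
viii → no match

vi, vii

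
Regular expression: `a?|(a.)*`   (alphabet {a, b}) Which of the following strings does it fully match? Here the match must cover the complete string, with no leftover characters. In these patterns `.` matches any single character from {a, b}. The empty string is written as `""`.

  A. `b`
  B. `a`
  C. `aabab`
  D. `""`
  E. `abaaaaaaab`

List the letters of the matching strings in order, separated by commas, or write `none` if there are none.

B, D, E

A. `b` → no match
B. `a` → match
C. `aabab` → no match
D. `""` → match
E. `abaaaaaaab` → match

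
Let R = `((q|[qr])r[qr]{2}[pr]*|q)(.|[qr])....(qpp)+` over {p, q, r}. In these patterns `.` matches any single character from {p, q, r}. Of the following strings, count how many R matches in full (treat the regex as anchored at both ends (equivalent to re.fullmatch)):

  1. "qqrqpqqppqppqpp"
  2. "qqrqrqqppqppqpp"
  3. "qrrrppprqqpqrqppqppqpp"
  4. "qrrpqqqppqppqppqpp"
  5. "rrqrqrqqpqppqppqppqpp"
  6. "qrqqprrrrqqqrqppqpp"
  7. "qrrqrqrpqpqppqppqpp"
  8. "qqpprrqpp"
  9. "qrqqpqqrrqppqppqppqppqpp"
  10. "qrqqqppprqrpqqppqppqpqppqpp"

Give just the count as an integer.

1 → match
2 → match
3 → match
4 → match
5 → match
6 → match
7 → match
8 → match
9 → match
10 → no match
Total matched: 9

9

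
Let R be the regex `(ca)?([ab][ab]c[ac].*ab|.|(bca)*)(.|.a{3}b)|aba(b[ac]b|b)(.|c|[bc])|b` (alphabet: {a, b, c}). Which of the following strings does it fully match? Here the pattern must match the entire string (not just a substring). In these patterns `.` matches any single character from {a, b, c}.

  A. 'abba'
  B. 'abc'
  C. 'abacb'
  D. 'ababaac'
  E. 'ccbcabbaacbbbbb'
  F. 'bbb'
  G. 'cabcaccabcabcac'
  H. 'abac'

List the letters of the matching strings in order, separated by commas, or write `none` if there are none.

A. 'abba' → no match
B. 'abc' → no match
C. 'abacb' → no match
D. 'ababaac' → no match
E → no match
F. 'bbb' → no match
G → no match
H. 'abac' → no match

none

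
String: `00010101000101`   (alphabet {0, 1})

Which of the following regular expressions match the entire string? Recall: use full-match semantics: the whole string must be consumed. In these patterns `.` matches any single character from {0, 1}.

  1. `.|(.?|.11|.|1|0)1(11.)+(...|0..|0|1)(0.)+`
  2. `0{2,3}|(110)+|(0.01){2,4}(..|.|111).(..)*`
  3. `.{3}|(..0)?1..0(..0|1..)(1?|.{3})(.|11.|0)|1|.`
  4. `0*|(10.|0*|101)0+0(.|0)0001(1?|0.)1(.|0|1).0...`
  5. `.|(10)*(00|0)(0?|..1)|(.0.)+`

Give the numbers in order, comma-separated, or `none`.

1 → no match
2 → match
3 → match
4 → no match
5 → no match

2, 3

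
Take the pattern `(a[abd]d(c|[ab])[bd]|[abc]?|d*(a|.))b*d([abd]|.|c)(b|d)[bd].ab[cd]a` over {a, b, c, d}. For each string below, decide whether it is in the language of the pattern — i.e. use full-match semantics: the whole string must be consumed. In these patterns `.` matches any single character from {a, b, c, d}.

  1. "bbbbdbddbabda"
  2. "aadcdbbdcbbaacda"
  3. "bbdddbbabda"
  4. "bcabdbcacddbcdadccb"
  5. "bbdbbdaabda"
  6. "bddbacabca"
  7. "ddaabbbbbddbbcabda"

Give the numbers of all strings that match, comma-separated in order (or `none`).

1, 3, 5

1 → match
2 → no match
3 → match
4 → no match — must end with "a"
5 → match
6 → no match
7 → no match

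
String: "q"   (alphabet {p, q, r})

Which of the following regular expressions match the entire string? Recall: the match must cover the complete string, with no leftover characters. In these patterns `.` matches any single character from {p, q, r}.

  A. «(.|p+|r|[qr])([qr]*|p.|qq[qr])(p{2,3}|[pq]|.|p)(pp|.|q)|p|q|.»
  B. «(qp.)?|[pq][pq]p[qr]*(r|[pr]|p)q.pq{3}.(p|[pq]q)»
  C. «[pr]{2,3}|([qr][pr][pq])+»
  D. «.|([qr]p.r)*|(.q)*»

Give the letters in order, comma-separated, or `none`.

A, D

A → match
B → no match
C → no match
D → match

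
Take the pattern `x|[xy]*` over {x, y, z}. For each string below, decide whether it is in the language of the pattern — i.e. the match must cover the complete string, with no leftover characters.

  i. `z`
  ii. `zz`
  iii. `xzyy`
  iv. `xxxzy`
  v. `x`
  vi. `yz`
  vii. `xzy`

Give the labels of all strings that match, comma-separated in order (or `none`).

i. `z` → no match
ii. `zz` → no match
iii. `xzyy` → no match
iv. `xxxzy` → no match
v. `x` → match
vi. `yz` → no match
vii. `xzy` → no match

v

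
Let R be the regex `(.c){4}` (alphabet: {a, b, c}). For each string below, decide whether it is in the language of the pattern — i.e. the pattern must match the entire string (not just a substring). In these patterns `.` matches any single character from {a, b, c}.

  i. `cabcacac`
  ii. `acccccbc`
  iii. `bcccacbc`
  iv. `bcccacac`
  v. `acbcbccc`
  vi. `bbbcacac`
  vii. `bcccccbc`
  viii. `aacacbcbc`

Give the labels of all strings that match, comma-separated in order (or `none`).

i → no match
ii → match
iii → match
iv → match
v → match
vi → no match
vii → match
viii → no match

ii, iii, iv, v, vii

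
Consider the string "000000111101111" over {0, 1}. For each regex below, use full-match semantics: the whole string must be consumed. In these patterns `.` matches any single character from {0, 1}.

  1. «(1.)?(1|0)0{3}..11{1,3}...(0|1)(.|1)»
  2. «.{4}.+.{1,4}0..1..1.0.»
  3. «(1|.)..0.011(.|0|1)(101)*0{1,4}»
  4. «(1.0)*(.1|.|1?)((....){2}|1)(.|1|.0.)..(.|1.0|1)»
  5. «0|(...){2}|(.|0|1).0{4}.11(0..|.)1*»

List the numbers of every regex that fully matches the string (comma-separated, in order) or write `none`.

1, 4

1 → match
2 → no match
3 → no match — must end with "0"
4 → match
5 → no match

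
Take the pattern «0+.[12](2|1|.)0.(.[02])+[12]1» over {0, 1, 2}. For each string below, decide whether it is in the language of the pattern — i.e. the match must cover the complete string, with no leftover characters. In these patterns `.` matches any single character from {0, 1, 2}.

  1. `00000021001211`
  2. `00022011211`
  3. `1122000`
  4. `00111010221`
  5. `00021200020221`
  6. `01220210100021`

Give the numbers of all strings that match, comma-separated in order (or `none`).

1, 2, 4, 5, 6

1 → match
2. `00022011211` → match
3. `1122000` → no match — must start with `0`
4. `00111010221` → match
5 → match
6 → match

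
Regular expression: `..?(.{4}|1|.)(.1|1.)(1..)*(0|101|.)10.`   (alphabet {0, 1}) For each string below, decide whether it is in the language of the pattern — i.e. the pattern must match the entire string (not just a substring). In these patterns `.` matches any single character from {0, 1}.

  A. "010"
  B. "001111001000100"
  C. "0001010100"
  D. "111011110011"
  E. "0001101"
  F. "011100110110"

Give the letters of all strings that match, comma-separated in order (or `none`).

A. "010" → no match
B → match
C. "0001010100" → no match
D. "111011110011" → no match
E. "0001101" → no match
F. "011100110110" → no match

B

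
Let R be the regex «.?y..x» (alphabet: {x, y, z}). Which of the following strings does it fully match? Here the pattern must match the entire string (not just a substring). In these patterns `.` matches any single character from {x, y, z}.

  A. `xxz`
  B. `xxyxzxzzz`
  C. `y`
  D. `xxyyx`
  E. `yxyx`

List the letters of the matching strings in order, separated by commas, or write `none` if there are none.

A → no match — must end with `x`
B → no match — must end with `x`
C → no match — must end with `x`
D → no match
E → match

E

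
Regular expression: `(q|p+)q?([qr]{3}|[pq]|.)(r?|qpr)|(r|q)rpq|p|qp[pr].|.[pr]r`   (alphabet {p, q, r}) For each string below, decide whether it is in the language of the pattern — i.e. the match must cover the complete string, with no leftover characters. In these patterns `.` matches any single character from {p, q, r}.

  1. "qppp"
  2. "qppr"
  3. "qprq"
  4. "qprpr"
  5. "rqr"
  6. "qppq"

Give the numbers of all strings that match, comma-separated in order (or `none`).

1 → match
2 → match
3 → match
4 → no match
5 → no match
6 → match

1, 2, 3, 6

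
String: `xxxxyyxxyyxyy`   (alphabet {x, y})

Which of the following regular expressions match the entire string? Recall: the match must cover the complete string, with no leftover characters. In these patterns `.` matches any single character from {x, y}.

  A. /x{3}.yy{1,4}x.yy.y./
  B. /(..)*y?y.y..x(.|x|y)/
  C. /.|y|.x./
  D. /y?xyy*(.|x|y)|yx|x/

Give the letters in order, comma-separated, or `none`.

A

A → match
B → no match
C → no match
D → no match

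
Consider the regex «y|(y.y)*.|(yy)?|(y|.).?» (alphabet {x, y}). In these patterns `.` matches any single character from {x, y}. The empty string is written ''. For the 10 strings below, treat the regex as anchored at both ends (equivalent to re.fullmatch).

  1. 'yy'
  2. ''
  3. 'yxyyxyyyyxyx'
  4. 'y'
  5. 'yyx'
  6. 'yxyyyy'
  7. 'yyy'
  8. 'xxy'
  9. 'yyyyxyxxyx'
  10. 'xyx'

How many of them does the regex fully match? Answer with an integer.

3

1 → match
2 → match
3 → no match
4 → match
5 → no match
6 → no match
7 → no match
8 → no match
9 → no match
10 → no match
Total matched: 3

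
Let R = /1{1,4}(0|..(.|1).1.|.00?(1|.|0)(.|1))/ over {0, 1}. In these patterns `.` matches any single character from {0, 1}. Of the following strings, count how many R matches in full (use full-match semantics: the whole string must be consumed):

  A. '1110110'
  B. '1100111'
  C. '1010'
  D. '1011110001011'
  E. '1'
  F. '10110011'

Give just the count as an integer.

A → match
B → match
C → no match
D → no match
E → no match
F → no match
Total matched: 2

2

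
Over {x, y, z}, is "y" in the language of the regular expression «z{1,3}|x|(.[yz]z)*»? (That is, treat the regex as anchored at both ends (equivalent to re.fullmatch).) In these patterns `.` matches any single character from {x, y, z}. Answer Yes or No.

No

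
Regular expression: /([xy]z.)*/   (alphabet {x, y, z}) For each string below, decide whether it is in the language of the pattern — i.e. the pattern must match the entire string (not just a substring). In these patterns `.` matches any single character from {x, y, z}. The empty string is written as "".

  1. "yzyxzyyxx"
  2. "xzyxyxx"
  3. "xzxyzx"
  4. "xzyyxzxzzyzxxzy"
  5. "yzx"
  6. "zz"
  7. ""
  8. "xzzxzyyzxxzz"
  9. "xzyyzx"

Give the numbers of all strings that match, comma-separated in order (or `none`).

1 → no match
2 → no match
3 → match
4 → no match
5 → match
6 → no match
7 → match
8 → match
9 → match

3, 5, 7, 8, 9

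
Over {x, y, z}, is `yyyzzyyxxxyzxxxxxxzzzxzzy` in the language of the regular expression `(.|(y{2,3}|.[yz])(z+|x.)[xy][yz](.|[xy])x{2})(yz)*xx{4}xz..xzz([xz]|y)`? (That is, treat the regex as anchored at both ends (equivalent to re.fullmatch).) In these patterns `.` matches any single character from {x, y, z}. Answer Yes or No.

Yes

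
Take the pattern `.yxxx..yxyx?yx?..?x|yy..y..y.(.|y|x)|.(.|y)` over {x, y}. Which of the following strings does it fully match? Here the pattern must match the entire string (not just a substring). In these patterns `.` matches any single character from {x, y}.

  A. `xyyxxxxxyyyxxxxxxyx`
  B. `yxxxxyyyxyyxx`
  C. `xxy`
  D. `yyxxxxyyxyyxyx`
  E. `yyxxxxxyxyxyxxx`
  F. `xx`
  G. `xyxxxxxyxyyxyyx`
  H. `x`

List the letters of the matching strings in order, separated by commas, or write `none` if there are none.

D, E, F, G

A → no match
B → no match
C. `xxy` → no match
D → match
E → match
F. `xx` → match
G → match
H. `x` → no match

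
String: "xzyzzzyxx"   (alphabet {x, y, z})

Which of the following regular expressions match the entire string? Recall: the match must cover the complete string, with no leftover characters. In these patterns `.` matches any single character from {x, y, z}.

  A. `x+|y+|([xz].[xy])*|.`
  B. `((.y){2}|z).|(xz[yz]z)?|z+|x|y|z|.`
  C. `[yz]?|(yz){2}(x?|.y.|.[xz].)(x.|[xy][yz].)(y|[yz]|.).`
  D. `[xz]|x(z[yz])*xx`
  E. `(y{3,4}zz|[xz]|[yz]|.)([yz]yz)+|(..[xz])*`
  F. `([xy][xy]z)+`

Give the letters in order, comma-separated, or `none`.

A → no match
B → no match
C → no match
D → match
E → no match
F → no match — must end with "z"

D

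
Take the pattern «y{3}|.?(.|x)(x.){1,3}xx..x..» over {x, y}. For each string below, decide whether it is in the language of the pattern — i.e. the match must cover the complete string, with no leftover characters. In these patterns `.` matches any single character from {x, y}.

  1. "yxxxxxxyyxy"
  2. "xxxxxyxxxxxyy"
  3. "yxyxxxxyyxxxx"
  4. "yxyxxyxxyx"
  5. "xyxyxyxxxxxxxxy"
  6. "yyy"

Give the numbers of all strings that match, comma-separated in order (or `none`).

1 → no match
2 → match
3 → no match
4 → match
5 → match
6 → match

2, 4, 5, 6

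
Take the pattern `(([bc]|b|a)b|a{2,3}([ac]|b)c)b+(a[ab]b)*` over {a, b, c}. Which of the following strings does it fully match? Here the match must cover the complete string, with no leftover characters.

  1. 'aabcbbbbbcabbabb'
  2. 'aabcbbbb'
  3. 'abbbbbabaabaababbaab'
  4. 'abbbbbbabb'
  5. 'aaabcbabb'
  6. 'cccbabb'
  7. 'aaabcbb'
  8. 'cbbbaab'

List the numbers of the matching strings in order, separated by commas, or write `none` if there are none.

2, 4, 5, 7, 8

1 → no match
2 → match
3 → no match
4 → match
5 → match
6 → no match
7 → match
8 → match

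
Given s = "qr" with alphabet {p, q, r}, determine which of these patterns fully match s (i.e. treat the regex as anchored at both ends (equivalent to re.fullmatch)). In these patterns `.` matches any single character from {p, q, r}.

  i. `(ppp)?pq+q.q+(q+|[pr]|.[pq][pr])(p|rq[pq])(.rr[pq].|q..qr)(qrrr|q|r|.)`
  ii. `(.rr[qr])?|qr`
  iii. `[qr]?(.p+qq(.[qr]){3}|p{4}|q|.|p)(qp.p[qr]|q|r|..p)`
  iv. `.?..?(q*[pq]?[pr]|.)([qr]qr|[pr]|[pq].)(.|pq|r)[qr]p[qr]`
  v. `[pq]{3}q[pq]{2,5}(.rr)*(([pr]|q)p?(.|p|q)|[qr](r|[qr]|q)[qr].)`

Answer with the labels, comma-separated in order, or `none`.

i → no match
ii → match
iii → match
iv → no match
v → no match

ii, iii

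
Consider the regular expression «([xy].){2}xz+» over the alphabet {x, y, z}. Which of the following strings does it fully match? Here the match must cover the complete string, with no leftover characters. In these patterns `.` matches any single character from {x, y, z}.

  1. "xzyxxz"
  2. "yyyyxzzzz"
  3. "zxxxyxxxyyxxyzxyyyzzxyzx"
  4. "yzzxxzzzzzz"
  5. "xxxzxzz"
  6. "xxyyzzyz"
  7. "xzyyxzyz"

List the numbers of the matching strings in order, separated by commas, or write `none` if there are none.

1, 2, 5

1. "xzyxxz" → match
2. "yyyyxzzzz" → match
3 → no match — must end with "z"
4. "yzzxxzzzzzz" → no match
5. "xxxzxzz" → match
6. "xxyyzzyz" → no match
7. "xzyyxzyz" → no match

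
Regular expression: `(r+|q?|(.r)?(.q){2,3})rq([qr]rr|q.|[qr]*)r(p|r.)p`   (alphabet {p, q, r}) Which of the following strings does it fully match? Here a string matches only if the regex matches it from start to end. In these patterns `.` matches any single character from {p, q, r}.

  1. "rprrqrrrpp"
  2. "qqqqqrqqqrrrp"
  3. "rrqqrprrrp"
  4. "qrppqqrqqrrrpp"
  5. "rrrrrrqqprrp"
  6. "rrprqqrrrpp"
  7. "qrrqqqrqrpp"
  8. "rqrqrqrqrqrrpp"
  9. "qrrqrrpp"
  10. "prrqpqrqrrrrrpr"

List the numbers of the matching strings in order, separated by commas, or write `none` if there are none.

1 → no match
2 → no match
3 → no match
4 → no match
5 → no match
6 → no match
7 → match
8 → match
9 → no match
10 → no match — must end with "p"

7, 8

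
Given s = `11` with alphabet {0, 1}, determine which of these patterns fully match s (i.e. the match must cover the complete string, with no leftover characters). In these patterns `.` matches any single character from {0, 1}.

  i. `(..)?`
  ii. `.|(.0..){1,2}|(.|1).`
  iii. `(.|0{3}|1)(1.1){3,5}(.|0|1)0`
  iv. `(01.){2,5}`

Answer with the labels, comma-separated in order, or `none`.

i → match
ii → match
iii → no match — must end with `0`
iv → no match — must start with `01`

i, ii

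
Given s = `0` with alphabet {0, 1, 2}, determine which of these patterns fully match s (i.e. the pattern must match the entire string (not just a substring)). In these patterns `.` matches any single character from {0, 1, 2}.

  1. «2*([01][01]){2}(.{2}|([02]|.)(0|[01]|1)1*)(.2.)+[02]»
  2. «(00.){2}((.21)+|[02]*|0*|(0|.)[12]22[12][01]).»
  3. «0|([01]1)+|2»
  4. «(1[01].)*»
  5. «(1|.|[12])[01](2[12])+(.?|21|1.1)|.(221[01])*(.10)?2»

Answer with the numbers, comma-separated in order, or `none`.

1 → no match
2 → no match — must start with `00`
3 → match
4 → no match
5 → no match

3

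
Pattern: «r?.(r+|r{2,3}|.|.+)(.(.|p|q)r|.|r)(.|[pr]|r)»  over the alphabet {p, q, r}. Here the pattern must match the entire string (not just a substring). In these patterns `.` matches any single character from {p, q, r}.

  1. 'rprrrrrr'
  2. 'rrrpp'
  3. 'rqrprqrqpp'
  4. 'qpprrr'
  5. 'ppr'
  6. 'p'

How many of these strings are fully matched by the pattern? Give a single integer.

4

1 → match
2 → match
3 → match
4 → match
5 → no match
6 → no match
Total matched: 4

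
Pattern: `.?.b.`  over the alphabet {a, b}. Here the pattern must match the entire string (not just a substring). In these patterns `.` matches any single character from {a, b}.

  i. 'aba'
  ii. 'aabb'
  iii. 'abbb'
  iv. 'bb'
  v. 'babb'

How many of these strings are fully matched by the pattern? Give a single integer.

4

i. 'aba' → match
ii. 'aabb' → match
iii. 'abbb' → match
iv. 'bb' → no match
v. 'babb' → match
Total matched: 4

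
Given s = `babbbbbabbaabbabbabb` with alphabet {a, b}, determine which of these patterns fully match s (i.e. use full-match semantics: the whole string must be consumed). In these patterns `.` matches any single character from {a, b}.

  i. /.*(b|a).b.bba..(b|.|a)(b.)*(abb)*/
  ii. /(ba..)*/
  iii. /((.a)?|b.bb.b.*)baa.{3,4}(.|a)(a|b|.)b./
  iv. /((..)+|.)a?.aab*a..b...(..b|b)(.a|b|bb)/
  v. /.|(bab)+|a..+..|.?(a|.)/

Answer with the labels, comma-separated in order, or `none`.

i, iii

i → match
ii → no match
iii → match
iv → no match
v → no match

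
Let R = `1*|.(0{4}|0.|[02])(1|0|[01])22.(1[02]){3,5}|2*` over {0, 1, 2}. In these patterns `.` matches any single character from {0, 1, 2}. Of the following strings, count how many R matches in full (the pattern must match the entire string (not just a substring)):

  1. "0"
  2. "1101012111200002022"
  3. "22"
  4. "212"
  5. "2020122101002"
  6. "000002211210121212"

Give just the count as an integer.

1

1 → no match
2 → no match
3 → match
4 → no match
5 → no match
6 → no match
Total matched: 1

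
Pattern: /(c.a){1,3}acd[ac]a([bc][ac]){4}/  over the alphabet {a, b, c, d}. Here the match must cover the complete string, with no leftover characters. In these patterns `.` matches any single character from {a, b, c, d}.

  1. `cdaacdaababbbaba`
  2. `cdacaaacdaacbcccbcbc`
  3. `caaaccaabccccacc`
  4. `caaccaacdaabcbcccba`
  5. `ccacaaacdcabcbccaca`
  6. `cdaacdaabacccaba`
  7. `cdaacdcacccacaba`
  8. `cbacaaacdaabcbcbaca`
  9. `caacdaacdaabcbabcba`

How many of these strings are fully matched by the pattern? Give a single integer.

1 → no match
2 → no match
3 → no match
4 → match
5 → match
6 → match
7 → match
8 → match
9 → match
Total matched: 6

6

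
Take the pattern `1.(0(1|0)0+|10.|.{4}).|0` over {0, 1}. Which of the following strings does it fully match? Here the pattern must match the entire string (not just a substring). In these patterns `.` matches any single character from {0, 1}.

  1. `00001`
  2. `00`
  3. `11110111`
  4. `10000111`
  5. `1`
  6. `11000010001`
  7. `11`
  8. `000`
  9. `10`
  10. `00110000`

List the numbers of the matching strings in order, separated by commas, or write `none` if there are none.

none

1 → no match
2 → no match
3 → no match
4 → no match
5 → no match
6 → no match
7 → no match
8 → no match
9 → no match
10 → no match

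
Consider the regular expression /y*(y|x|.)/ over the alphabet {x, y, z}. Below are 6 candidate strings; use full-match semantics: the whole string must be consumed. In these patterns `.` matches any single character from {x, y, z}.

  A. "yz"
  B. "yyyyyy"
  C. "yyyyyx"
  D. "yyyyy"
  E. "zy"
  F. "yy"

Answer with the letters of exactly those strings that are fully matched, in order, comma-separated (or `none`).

A, B, C, D, F

A. "yz" → match
B. "yyyyyy" → match
C. "yyyyyx" → match
D. "yyyyy" → match
E. "zy" → no match
F. "yy" → match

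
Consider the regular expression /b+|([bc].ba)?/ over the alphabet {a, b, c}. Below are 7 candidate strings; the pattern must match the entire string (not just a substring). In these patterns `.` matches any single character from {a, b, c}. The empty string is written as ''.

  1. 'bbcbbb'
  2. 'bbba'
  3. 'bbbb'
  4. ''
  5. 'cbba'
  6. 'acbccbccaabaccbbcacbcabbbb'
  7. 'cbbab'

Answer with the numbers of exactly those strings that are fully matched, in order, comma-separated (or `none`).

2, 3, 4, 5

1 → no match
2 → match
3 → match
4 → match
5 → match
6 → no match
7 → no match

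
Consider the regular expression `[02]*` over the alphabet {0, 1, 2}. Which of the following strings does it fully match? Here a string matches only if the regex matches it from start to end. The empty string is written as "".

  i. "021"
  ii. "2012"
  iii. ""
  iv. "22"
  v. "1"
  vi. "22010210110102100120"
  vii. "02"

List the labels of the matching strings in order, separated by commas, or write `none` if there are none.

iii, iv, vii

i. "021" → no match
ii. "2012" → no match
iii. "" → match
iv. "22" → match
v. "1" → no match
vi → no match
vii. "02" → match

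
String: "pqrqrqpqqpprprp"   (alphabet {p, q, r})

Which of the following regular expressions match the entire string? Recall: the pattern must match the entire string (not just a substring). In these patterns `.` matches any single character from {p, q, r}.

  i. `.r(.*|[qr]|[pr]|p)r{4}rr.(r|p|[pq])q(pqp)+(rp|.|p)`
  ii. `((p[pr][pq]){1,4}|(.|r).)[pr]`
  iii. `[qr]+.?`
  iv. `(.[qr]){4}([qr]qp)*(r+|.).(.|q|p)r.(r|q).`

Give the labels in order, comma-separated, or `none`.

iv

i → no match
ii → no match
iii → no match
iv → match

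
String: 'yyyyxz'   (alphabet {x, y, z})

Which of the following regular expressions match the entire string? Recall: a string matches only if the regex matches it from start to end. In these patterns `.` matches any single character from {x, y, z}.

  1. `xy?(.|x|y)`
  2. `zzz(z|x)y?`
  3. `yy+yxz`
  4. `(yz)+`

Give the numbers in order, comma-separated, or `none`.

3

1 → no match — must start with 'x'
2 → no match — must start with 'zzz'
3 → match
4 → no match — must start with 'yz'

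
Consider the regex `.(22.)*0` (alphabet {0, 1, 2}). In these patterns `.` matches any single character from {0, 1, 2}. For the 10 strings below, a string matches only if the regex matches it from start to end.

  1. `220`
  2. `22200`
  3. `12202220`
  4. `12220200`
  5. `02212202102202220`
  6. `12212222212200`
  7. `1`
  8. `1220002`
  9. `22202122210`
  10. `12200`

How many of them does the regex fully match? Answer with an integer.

1. `220` → no match
2. `22200` → match
3. `12202220` → match
4. `12220200` → no match
5 → no match
6 → match
7. `1` → no match — must end with `0`
8. `1220002` → no match — must end with `0`
9. `22202122210` → no match
10. `12200` → match
Total matched: 4

4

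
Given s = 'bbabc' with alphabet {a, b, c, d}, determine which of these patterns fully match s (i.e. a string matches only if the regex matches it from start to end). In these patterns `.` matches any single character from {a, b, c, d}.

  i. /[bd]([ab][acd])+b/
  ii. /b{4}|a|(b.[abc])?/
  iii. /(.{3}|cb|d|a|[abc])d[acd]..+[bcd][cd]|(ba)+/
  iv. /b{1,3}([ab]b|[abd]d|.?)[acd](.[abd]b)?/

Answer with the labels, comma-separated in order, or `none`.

iv

i → no match — must end with 'b'
ii → no match
iii → no match
iv → match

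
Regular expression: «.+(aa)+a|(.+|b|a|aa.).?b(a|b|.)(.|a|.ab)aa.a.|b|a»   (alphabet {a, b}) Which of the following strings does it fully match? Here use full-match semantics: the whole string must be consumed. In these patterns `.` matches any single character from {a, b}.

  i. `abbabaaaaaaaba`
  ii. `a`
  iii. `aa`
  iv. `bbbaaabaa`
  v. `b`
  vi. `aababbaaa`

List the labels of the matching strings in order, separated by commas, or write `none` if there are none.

ii, iv, v, vi

i → no match
ii → match
iii → no match
iv → match
v → match
vi → match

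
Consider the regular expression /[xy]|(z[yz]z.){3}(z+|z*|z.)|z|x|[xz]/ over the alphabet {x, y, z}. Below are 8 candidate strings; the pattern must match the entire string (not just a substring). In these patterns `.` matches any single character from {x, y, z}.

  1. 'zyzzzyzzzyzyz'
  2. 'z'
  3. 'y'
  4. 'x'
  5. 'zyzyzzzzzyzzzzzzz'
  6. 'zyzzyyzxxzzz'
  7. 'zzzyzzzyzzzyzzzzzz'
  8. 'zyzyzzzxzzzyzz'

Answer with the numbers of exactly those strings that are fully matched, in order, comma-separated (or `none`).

1, 2, 3, 4, 5, 7, 8

1 → match
2 → match
3 → match
4 → match
5 → match
6 → no match
7 → match
8 → match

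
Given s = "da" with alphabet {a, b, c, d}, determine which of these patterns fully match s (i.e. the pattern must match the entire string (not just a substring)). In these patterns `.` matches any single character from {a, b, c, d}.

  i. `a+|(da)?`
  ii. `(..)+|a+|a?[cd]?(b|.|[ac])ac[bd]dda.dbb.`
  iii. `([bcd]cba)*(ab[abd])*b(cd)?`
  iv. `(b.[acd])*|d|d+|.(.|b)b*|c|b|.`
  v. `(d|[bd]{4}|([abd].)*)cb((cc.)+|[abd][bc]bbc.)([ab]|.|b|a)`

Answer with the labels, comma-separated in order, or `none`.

i → match
ii → match
iii → no match
iv → match
v → no match

i, ii, iv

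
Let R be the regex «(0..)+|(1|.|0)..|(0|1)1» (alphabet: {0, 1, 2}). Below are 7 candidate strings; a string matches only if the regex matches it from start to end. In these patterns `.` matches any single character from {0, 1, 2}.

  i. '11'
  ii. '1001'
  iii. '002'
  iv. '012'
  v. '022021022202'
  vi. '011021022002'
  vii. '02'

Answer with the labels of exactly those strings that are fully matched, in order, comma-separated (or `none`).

i → match
ii → no match
iii → match
iv → match
v → no match
vi → match
vii → no match

i, iii, iv, vi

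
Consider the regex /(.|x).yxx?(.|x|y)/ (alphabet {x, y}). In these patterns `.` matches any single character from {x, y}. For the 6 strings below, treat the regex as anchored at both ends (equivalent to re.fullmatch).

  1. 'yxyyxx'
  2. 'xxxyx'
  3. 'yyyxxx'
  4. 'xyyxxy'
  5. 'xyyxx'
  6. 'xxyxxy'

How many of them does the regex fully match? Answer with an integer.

4

1 → no match
2 → no match
3 → match
4 → match
5 → match
6 → match
Total matched: 4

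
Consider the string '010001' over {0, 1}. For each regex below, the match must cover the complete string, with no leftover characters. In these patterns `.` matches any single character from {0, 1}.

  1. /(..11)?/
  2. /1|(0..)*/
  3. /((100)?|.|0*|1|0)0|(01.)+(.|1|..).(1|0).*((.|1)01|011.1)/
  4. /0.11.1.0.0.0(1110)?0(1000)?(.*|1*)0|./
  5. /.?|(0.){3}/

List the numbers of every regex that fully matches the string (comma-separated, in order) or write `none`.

2, 5

1 → no match
2 → match
3 → no match
4 → no match
5 → match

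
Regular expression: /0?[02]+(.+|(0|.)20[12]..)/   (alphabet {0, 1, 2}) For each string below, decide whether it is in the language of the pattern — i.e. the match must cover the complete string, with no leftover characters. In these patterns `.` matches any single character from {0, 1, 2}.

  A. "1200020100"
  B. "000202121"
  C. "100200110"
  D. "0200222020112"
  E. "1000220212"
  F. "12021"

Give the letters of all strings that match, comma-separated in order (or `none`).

A. "1200020100" → no match
B. "000202121" → match
C. "100200110" → no match
D → match
E. "1000220212" → no match
F. "12021" → no match

B, D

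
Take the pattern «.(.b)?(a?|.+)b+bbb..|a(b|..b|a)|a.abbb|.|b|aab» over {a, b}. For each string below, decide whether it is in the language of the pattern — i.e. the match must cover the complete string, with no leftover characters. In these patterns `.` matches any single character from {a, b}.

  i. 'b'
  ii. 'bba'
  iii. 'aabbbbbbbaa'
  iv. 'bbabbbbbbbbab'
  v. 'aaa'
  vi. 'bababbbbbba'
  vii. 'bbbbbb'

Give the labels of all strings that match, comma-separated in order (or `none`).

i, iii, iv, vi

i → match
ii → no match
iii → match
iv → match
v → no match
vi → match
vii → no match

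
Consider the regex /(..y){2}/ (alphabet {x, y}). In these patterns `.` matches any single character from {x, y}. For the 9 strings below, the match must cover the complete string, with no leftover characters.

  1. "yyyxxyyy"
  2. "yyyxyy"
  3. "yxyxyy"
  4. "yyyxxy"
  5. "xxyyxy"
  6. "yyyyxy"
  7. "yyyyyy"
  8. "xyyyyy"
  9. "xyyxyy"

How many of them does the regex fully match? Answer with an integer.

8

1 → no match
2 → match
3 → match
4 → match
5 → match
6 → match
7 → match
8 → match
9 → match
Total matched: 8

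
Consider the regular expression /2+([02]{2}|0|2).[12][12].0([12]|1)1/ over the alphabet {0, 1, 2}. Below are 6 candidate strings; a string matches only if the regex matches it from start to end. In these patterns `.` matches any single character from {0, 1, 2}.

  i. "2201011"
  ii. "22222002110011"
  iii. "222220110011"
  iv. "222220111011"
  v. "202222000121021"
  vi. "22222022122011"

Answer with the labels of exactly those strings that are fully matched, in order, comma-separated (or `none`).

i → no match
ii → match
iii → match
iv → match
v → no match
vi → match

ii, iii, iv, vi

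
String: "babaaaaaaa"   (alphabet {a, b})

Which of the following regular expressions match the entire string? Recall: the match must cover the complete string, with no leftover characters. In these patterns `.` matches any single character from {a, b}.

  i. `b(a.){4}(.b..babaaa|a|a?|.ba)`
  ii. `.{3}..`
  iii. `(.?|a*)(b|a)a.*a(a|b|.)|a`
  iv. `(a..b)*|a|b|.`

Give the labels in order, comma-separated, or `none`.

i → match
ii → no match
iii → match
iv → no match

i, iii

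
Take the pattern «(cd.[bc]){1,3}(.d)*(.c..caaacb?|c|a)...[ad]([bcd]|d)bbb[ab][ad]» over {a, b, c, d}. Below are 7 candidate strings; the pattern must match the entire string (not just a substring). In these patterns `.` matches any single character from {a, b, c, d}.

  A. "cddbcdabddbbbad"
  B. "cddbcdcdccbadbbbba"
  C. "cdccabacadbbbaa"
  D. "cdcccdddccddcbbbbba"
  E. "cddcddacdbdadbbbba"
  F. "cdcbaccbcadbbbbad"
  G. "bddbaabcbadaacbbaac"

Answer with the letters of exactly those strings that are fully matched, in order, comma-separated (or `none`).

A, C

A → match
B → no match
C → match
D → no match
E → no match
F → no match
G → no match — must start with "cd"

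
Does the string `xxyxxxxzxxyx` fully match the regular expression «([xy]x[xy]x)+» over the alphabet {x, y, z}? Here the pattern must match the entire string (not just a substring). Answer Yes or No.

No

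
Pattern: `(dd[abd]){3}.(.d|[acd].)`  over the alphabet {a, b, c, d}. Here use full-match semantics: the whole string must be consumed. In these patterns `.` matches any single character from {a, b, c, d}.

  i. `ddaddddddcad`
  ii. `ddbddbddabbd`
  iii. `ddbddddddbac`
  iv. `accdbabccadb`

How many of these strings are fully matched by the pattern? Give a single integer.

3

i → match
ii → match
iii → match
iv → no match — must start with `dd`
Total matched: 3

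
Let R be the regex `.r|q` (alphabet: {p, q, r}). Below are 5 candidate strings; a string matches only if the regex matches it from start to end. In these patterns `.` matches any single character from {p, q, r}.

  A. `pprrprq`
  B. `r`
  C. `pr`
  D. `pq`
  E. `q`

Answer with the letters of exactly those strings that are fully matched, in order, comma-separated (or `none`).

A. `pprrprq` → no match
B. `r` → no match
C. `pr` → match
D. `pq` → no match
E. `q` → match

C, E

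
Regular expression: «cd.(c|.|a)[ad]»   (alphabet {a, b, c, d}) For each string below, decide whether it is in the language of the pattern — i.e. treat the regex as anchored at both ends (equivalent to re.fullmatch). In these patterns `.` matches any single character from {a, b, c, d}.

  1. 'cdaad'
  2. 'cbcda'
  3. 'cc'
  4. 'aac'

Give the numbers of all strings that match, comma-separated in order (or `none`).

1

1 → match
2 → no match — must start with 'cd'
3 → no match — must start with 'cd'
4 → no match — must start with 'cd'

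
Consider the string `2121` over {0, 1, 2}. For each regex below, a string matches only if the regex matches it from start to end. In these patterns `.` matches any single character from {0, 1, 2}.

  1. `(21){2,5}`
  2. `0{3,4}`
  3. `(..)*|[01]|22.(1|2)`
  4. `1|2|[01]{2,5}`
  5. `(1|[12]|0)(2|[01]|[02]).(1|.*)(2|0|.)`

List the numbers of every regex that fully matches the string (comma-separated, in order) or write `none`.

1 → match
2 → no match — must start with `0`
3 → match
4 → no match
5 → match

1, 3, 5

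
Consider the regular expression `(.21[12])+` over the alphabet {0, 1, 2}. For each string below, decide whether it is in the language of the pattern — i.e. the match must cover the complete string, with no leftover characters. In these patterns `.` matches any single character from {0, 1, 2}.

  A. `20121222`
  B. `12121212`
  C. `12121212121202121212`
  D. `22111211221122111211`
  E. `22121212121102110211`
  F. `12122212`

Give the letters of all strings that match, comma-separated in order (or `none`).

A. `20121222` → no match
B. `12121212` → match
C → match
D → match
E → match
F. `12122212` → match

B, C, D, E, F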